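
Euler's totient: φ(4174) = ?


4174 = 2 × 2087
Prime factors: 2, 2087
φ(4174) = 4174 × (1-1/2) × (1-1/2087)
= 4174 × 1/2 × 2086/2087 = 2086

φ(4174) = 2086


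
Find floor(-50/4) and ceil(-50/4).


-50/4 = -12.5000
floor = -13
ceil = -12

floor = -13, ceil = -12


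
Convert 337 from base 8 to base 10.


337 (base 8) = 223 (decimal)
223 (decimal) = 223 (base 10)


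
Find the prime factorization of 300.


300 / 2 = 150
150 / 2 = 75
75 / 3 = 25
25 / 5 = 5
5 / 5 = 1
300 = 2^2 × 3 × 5^2


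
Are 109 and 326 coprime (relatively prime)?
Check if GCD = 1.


Euclidean algorithm:
326 = 2 * 109 + 108
109 = 1 * 108 + 1
108 = 108 * 1 + 0
GCD(109, 326) = 1

Yes, coprime (GCD = 1)


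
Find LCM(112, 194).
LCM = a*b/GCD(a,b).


GCD(112, 194) = 2
LCM = 112*194/2 = 21728/2 = 10864

LCM = 10864


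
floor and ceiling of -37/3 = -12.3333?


-37/3 = -12.3333
floor = -13
ceil = -12

floor = -13, ceil = -12


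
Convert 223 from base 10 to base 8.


223 (base 10) = 223 (decimal)
223 (decimal) = 337 (base 8)


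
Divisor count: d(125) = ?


125 = 5^3
d(125) = (3+1) = 4

4 divisors


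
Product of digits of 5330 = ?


5 × 3 × 3 × 0 = 0


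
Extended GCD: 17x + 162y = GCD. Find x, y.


Tabular extended Euclidean (each row: r = 17*s + 162*t):
r=17, s=1, t=0
r=162, s=0, t=1
q=0: r=17, s=1, t=0   [17*(1) + 162*(0) = 17]
q=9: r=9, s=-9, t=1   [17*(-9) + 162*(1) = 9]
q=1: r=8, s=10, t=-1   [17*(10) + 162*(-1) = 8]
q=1: r=1, s=-19, t=2   [17*(-19) + 162*(2) = 1]
q=8: r=0, s=162, t=-17   [17*(162) + 162*(-17) = 0]
GCD = 1; from the row with r=1: x=-19, y=2
Check: 17*(-19) + 162*(2) = -323 + 324 = 1

GCD = 1, x = -19, y = 2


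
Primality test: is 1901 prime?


Check divisors up to sqrt(1901) = 43.6005
No divisors found.
1901 is prime.

Yes, 1901 is prime


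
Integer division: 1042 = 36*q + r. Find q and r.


1042 = 36 * 28 + 34
Check: 1008 + 34 = 1042

q = 28, r = 34


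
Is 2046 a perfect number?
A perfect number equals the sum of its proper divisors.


Proper divisors of 2046: 1, 2, 3, 6, 11, 22, 31, 33, 62, 66, 93, 186, 341, 682, 1023
Sum = 1 + 2 + 3 + 6 + 11 + 22 + 31 + 33 + 62 + 66 + 93 + 186 + 341 + 682 + 1023 = 2562

No, 2046 is not perfect (2562 ≠ 2046)


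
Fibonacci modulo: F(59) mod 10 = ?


F(k) mod 10 for k=1..59:
1, 1, 2, 3, 5, 8, 3, 1, 4, 5, 9, 4, 3, 7, 0, 7, 7, 4, 1, 5, 6, 1, 7, 8, 5, 3, 8, 1, 9, 0, 9, 9, 8, 7, 5, 2, 7, 9, 6, 5, 1, 6, 7, 3, 0, 3, 3, 6, 9, 5, 4, 9, 3, 2, 5, 7, 2, 9, 1
F(59) mod 10 = 1


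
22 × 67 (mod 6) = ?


22 × 67 = 1474
1474 mod 6 = 4


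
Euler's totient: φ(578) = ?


578 = 2 × 17^2
Prime factors: 2, 17
φ(578) = 578 × (1-1/2) × (1-1/17)
= 578 × 1/2 × 16/17 = 272

φ(578) = 272


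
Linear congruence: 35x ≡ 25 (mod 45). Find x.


GCD(35, 45) = 5 divides 25
Divide: 7x ≡ 5 (mod 9)
x ≡ 2 (mod 9)


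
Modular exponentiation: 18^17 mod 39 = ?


18^1 mod 39 = 18
18^2 mod 39 = 12
18^3 mod 39 = 21
18^4 mod 39 = 27
18^5 mod 39 = 18
18^6 mod 39 = 12
18^7 mod 39 = 21
18^8 mod 39 = 27
18^9 mod 39 = 18
18^10 mod 39 = 12
18^11 mod 39 = 21
18^12 mod 39 = 27
18^13 mod 39 = 18
18^14 mod 39 = 12
18^15 mod 39 = 21
18^16 mod 39 = 27
18^17 mod 39 = 18


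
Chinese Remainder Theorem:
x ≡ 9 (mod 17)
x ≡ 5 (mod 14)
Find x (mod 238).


M = 17*14 = 238
M1 = M/17 = 14, M2 = M/14 = 17
M1^(-1) mod 17 = 11, M2^(-1) mod 14 = 5
x = 9*14*11 + 5*17*5 = 1811
1811 mod 238 = 145
Check: 145 mod 17 = 9 ✓, 145 mod 14 = 5 ✓

x ≡ 145 (mod 238)


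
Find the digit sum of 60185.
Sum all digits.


6 + 0 + 1 + 8 + 5 = 20


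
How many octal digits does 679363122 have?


679363122 in base 8 = 5037441062
Number of digits = 10

10 digits (base 8)


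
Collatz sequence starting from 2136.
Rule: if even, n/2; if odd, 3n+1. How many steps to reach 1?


2136 → 1068 → 534 → 267 → 802 → 401 → 1204 → 602 → 301 → 904 → 452 → 226 → 113 → 340 → 170 → 85 → 256 → 128 → 64 → 32 → 16 → 8 → 4 → 2 → 1
Total steps = 24

24 steps


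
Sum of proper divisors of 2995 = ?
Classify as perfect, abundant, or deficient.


Proper divisors: 1, 5, 599
Sum = 1 + 5 + 599 = 605
605 < 2995 → deficient

s(2995) = 605 (deficient)


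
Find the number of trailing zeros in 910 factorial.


floor(910/5) = 182
floor(910/25) = 36
floor(910/125) = 7
floor(910/625) = 1
Total = 226

226 trailing zeros


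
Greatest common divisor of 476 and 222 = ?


476 = 2 * 222 + 32
222 = 6 * 32 + 30
32 = 1 * 30 + 2
30 = 15 * 2 + 0
GCD = 2


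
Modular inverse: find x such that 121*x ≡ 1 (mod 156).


Use the extended Euclidean algorithm on (156, 121); each row r = 156*s + 121*t:
r=156, s=1, t=0
r=121, s=0, t=1
q=1: r=35, s=1, t=-1   [156*(1) + 121*(-1) = 35]
q=3: r=16, s=-3, t=4   [156*(-3) + 121*(4) = 16]
q=2: r=3, s=7, t=-9   [156*(7) + 121*(-9) = 3]
q=5: r=1, s=-38, t=49   [156*(-38) + 121*(49) = 1]
q=3: r=0, s=121, t=-156   [156*(121) + 121*(-156) = 0]
GCD = 1 with t = 49, so 121*(49) ≡ 1 (mod 156)
Inverse = 49 mod 156 = 49
Check: 121 * 49 = 5929 ≡ 1 (mod 156)

121^(-1) ≡ 49 (mod 156)


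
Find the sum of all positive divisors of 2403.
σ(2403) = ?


Divisors of 2403: 1, 3, 9, 27, 89, 267, 801, 2403
Sum = 1 + 3 + 9 + 27 + 89 + 267 + 801 + 2403 = 3600

σ(2403) = 3600


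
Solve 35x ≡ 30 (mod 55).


GCD(35, 55) = 5 divides 30
Divide: 7x ≡ 6 (mod 11)
x ≡ 4 (mod 11)


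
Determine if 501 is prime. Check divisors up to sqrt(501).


501 / 3 = 167 (exact division)
501 is NOT prime.

No, 501 is not prime


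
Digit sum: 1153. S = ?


1 + 1 + 5 + 3 = 10


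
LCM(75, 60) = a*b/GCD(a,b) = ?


GCD(75, 60) = 15
LCM = 75*60/15 = 4500/15 = 300

LCM = 300


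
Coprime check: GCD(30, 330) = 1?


Euclidean algorithm:
330 = 11 * 30 + 0
GCD(30, 330) = 30

No, not coprime (GCD = 30)


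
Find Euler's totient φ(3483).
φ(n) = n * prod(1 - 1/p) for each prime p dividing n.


3483 = 3^4 × 43
Prime factors: 3, 43
φ(3483) = 3483 × (1-1/3) × (1-1/43)
= 3483 × 2/3 × 42/43 = 2268

φ(3483) = 2268


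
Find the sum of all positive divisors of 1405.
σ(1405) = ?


Divisors of 1405: 1, 5, 281, 1405
Sum = 1 + 5 + 281 + 1405 = 1692

σ(1405) = 1692


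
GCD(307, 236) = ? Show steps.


307 = 1 * 236 + 71
236 = 3 * 71 + 23
71 = 3 * 23 + 2
23 = 11 * 2 + 1
2 = 2 * 1 + 0
GCD = 1


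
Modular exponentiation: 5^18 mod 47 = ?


5^1 mod 47 = 5
5^2 mod 47 = 25
5^3 mod 47 = 31
5^4 mod 47 = 14
5^5 mod 47 = 23
5^6 mod 47 = 21
5^7 mod 47 = 11
5^8 mod 47 = 8
5^9 mod 47 = 40
5^10 mod 47 = 12
5^11 mod 47 = 13
5^12 mod 47 = 18
5^13 mod 47 = 43
5^14 mod 47 = 27
5^15 mod 47 = 41
5^16 mod 47 = 17
5^17 mod 47 = 38
5^18 mod 47 = 2


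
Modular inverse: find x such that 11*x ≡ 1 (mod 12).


Use the extended Euclidean algorithm on (12, 11); each row r = 12*s + 11*t:
r=12, s=1, t=0
r=11, s=0, t=1
q=1: r=1, s=1, t=-1   [12*(1) + 11*(-1) = 1]
q=11: r=0, s=-11, t=12   [12*(-11) + 11*(12) = 0]
GCD = 1 with t = -1, so 11*(-1) ≡ 1 (mod 12)
Inverse = -1 mod 12 = 11
Check: 11 * 11 = 121 ≡ 1 (mod 12)

11^(-1) ≡ 11 (mod 12)


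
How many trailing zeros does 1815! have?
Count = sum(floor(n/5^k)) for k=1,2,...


floor(1815/5) = 363
floor(1815/25) = 72
floor(1815/125) = 14
floor(1815/625) = 2
Total = 451

451 trailing zeros


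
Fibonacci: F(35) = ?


Sequence: 1, 1, 2, 3, 5, 8, 13, 21, 34, 55, 89, 144, 233, 377, 610, 987, 1597, 2584, 4181, 6765, 10946, 17711, 28657, 46368, 75025, 121393, 196418, 317811, 514229, 832040, 1346269, 2178309, 3524578, 5702887, 9227465
F(35) = 9227465


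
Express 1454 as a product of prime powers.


1454 / 2 = 727
727 / 727 = 1
1454 = 2 × 727


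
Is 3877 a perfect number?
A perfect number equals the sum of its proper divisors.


Proper divisors of 3877: 1
Sum = 1 = 1

No, 3877 is not perfect (1 ≠ 3877)


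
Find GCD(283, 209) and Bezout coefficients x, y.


Tabular extended Euclidean (each row: r = 283*s + 209*t):
r=283, s=1, t=0
r=209, s=0, t=1
q=1: r=74, s=1, t=-1   [283*(1) + 209*(-1) = 74]
q=2: r=61, s=-2, t=3   [283*(-2) + 209*(3) = 61]
q=1: r=13, s=3, t=-4   [283*(3) + 209*(-4) = 13]
q=4: r=9, s=-14, t=19   [283*(-14) + 209*(19) = 9]
q=1: r=4, s=17, t=-23   [283*(17) + 209*(-23) = 4]
q=2: r=1, s=-48, t=65   [283*(-48) + 209*(65) = 1]
q=4: r=0, s=209, t=-283   [283*(209) + 209*(-283) = 0]
GCD = 1; from the row with r=1: x=-48, y=65
Check: 283*(-48) + 209*(65) = -13584 + 13585 = 1

GCD = 1, x = -48, y = 65


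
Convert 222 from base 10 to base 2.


222 (base 10) = 222 (decimal)
222 (decimal) = 11011110 (base 2)


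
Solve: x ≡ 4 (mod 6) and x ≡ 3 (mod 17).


M = 6*17 = 102
M1 = M/6 = 17, M2 = M/17 = 6
M1^(-1) mod 6 = 5, M2^(-1) mod 17 = 3
x = 4*17*5 + 3*6*3 = 394
394 mod 102 = 88
Check: 88 mod 6 = 4 ✓, 88 mod 17 = 3 ✓

x ≡ 88 (mod 102)


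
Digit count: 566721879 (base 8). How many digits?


566721879 in base 8 = 4161676527
Number of digits = 10

10 digits (base 8)


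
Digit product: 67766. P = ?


6 × 7 × 7 × 6 × 6 = 10584


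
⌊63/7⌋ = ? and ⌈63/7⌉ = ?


63/7 = 9.0000
floor = 9
ceil = 9

floor = 9, ceil = 9


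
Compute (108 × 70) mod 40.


108 × 70 = 7560
7560 mod 40 = 0


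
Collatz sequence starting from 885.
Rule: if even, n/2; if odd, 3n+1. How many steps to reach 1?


885 → 2656 → 1328 → 664 → 332 → 166 → 83 → 250 → 125 → 376 → 188 → 94 → 47 → 142 → 71 → 214 → 107 → 322 → 161 → 484 → 242 → 121 → 364 → 182 → 91 → 274 → 137 → 412 → 206 → 103 → 310 → 155 → 466 → 233 → 700 → 350 → 175 → 526 → 263 → 790 → 395 → 1186 → 593 → 1780 → 890 → 445 → 1336 → 668 → 334 → 167 → 502 → 251 → 754 → 377 → 1132 → 566 → 283 → 850 → 425 → 1276 → 638 → 319 → 958 → 479 → 1438 → 719 → 2158 → 1079 → 3238 → 1619 → 4858 → 2429 → 7288 → 3644 → 1822 → 911 → 2734 → 1367 → 4102 → 2051 → 6154 → 3077 → 9232 → 4616 → 2308 → 1154 → 577 → 1732 → 866 → 433 → 1300 → 650 → 325 → 976 → 488 → 244 → 122 → 61 → 184 → 92 → 46 → 23 → 70 → 35 → 106 → 53 → 160 → 80 → 40 → 20 → 10 → 5 → 16 → 8 → 4 → 2 → 1
Total steps = 116

116 steps


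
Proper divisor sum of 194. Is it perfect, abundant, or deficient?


Proper divisors: 1, 2, 97
Sum = 1 + 2 + 97 = 100
100 < 194 → deficient

s(194) = 100 (deficient)


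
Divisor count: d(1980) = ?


1980 = 2^2 × 3^2 × 5^1 × 11^1
d(1980) = (2+1) × (2+1) × (1+1) × (1+1) = 36

36 divisors


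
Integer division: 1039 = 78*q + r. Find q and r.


1039 = 78 * 13 + 25
Check: 1014 + 25 = 1039

q = 13, r = 25


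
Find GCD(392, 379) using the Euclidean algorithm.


392 = 1 * 379 + 13
379 = 29 * 13 + 2
13 = 6 * 2 + 1
2 = 2 * 1 + 0
GCD = 1


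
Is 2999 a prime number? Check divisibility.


Check divisors up to sqrt(2999) = 54.7631
No divisors found.
2999 is prime.

Yes, 2999 is prime


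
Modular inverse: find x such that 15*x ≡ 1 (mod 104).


Use the extended Euclidean algorithm on (104, 15); each row r = 104*s + 15*t:
r=104, s=1, t=0
r=15, s=0, t=1
q=6: r=14, s=1, t=-6   [104*(1) + 15*(-6) = 14]
q=1: r=1, s=-1, t=7   [104*(-1) + 15*(7) = 1]
q=14: r=0, s=15, t=-104   [104*(15) + 15*(-104) = 0]
GCD = 1 with t = 7, so 15*(7) ≡ 1 (mod 104)
Inverse = 7 mod 104 = 7
Check: 15 * 7 = 105 ≡ 1 (mod 104)

15^(-1) ≡ 7 (mod 104)


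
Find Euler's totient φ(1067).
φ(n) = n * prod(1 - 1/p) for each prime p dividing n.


1067 = 11 × 97
Prime factors: 11, 97
φ(1067) = 1067 × (1-1/11) × (1-1/97)
= 1067 × 10/11 × 96/97 = 960

φ(1067) = 960


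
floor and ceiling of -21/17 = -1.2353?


-21/17 = -1.2353
floor = -2
ceil = -1

floor = -2, ceil = -1


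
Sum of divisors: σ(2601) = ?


Divisors of 2601: 1, 3, 9, 17, 51, 153, 289, 867, 2601
Sum = 1 + 3 + 9 + 17 + 51 + 153 + 289 + 867 + 2601 = 3991

σ(2601) = 3991


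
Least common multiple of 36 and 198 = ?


GCD(36, 198) = 18
LCM = 36*198/18 = 7128/18 = 396

LCM = 396


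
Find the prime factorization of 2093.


2093 / 7 = 299
299 / 13 = 23
23 / 23 = 1
2093 = 7 × 13 × 23


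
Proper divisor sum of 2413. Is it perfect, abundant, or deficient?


Proper divisors: 1, 19, 127
Sum = 1 + 19 + 127 = 147
147 < 2413 → deficient

s(2413) = 147 (deficient)


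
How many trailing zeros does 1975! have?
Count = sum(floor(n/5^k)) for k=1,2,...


floor(1975/5) = 395
floor(1975/25) = 79
floor(1975/125) = 15
floor(1975/625) = 3
Total = 492

492 trailing zeros


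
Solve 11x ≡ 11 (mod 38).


GCD(11, 38) = 1, unique solution
a^(-1) mod 38 = 7
x = 7 * 11 mod 38 = 1

x ≡ 1 (mod 38)


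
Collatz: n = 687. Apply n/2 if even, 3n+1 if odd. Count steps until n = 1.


687 → 2062 → 1031 → 3094 → 1547 → 4642 → 2321 → 6964 → 3482 → 1741 → 5224 → 2612 → 1306 → 653 → 1960 → 980 → 490 → 245 → 736 → 368 → 184 → 92 → 46 → 23 → 70 → 35 → 106 → 53 → 160 → 80 → 40 → 20 → 10 → 5 → 16 → 8 → 4 → 2 → 1
Total steps = 38

38 steps


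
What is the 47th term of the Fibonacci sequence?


Sequence: 1, 1, 2, 3, 5, 8, 13, 21, 34, 55, 89, 144, 233, 377, 610, 987, 1597, 2584, 4181, 6765, 10946, 17711, 28657, 46368, 75025, 121393, 196418, 317811, 514229, 832040, 1346269, 2178309, 3524578, 5702887, 9227465, 14930352, 24157817, 39088169, 63245986, 102334155, 165580141, 267914296, 433494437, 701408733, 1134903170, 1836311903, 2971215073
F(47) = 2971215073


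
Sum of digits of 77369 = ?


7 + 7 + 3 + 6 + 9 = 32


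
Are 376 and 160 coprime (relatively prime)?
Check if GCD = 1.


Euclidean algorithm:
376 = 2 * 160 + 56
160 = 2 * 56 + 48
56 = 1 * 48 + 8
48 = 6 * 8 + 0
GCD(376, 160) = 8

No, not coprime (GCD = 8)


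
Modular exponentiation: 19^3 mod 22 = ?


19^1 mod 22 = 19
19^2 mod 22 = 9
19^3 mod 22 = 17


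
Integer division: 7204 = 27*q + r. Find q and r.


7204 = 27 * 266 + 22
Check: 7182 + 22 = 7204

q = 266, r = 22


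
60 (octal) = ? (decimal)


60 (base 8) = 48 (decimal)
48 (decimal) = 48 (base 10)


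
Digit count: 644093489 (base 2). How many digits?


644093489 in base 2 = 100110011001000001011000110001
Number of digits = 30

30 digits (base 2)


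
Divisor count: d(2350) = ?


2350 = 2^1 × 5^2 × 47^1
d(2350) = (1+1) × (2+1) × (1+1) = 12

12 divisors


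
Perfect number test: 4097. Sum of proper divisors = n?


Proper divisors of 4097: 1, 17, 241
Sum = 1 + 17 + 241 = 259

No, 4097 is not perfect (259 ≠ 4097)


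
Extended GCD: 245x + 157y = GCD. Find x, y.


Tabular extended Euclidean (each row: r = 245*s + 157*t):
r=245, s=1, t=0
r=157, s=0, t=1
q=1: r=88, s=1, t=-1   [245*(1) + 157*(-1) = 88]
q=1: r=69, s=-1, t=2   [245*(-1) + 157*(2) = 69]
q=1: r=19, s=2, t=-3   [245*(2) + 157*(-3) = 19]
q=3: r=12, s=-7, t=11   [245*(-7) + 157*(11) = 12]
q=1: r=7, s=9, t=-14   [245*(9) + 157*(-14) = 7]
q=1: r=5, s=-16, t=25   [245*(-16) + 157*(25) = 5]
q=1: r=2, s=25, t=-39   [245*(25) + 157*(-39) = 2]
q=2: r=1, s=-66, t=103   [245*(-66) + 157*(103) = 1]
q=2: r=0, s=157, t=-245   [245*(157) + 157*(-245) = 0]
GCD = 1; from the row with r=1: x=-66, y=103
Check: 245*(-66) + 157*(103) = -16170 + 16171 = 1

GCD = 1, x = -66, y = 103


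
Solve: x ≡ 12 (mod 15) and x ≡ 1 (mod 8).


M = 15*8 = 120
M1 = M/15 = 8, M2 = M/8 = 15
M1^(-1) mod 15 = 2, M2^(-1) mod 8 = 7
x = 12*8*2 + 1*15*7 = 297
297 mod 120 = 57
Check: 57 mod 15 = 12 ✓, 57 mod 8 = 1 ✓

x ≡ 57 (mod 120)


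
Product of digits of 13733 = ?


1 × 3 × 7 × 3 × 3 = 189


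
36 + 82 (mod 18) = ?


36 + 82 = 118
118 mod 18 = 10


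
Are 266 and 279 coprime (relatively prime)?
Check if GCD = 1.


Euclidean algorithm:
279 = 1 * 266 + 13
266 = 20 * 13 + 6
13 = 2 * 6 + 1
6 = 6 * 1 + 0
GCD(266, 279) = 1

Yes, coprime (GCD = 1)


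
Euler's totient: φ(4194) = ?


4194 = 2 × 3^2 × 233
Prime factors: 2, 3, 233
φ(4194) = 4194 × (1-1/2) × (1-1/3) × (1-1/233)
= 4194 × 1/2 × 2/3 × 232/233 = 1392

φ(4194) = 1392


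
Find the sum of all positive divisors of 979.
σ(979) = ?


Divisors of 979: 1, 11, 89, 979
Sum = 1 + 11 + 89 + 979 = 1080

σ(979) = 1080


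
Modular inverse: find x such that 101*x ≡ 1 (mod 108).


Use the extended Euclidean algorithm on (108, 101); each row r = 108*s + 101*t:
r=108, s=1, t=0
r=101, s=0, t=1
q=1: r=7, s=1, t=-1   [108*(1) + 101*(-1) = 7]
q=14: r=3, s=-14, t=15   [108*(-14) + 101*(15) = 3]
q=2: r=1, s=29, t=-31   [108*(29) + 101*(-31) = 1]
q=3: r=0, s=-101, t=108   [108*(-101) + 101*(108) = 0]
GCD = 1 with t = -31, so 101*(-31) ≡ 1 (mod 108)
Inverse = -31 mod 108 = 77
Check: 101 * 77 = 7777 ≡ 1 (mod 108)

101^(-1) ≡ 77 (mod 108)


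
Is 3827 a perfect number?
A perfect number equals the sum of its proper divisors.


Proper divisors of 3827: 1, 43, 89
Sum = 1 + 43 + 89 = 133

No, 3827 is not perfect (133 ≠ 3827)


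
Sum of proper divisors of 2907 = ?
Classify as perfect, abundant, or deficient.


Proper divisors: 1, 3, 9, 17, 19, 51, 57, 153, 171, 323, 969
Sum = 1 + 3 + 9 + 17 + 19 + 51 + 57 + 153 + 171 + 323 + 969 = 1773
1773 < 2907 → deficient

s(2907) = 1773 (deficient)


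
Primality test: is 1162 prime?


1162 / 2 = 581 (exact division)
1162 is NOT prime.

No, 1162 is not prime


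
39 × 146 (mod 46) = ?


39 × 146 = 5694
5694 mod 46 = 36


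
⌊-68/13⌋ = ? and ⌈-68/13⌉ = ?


-68/13 = -5.2308
floor = -6
ceil = -5

floor = -6, ceil = -5


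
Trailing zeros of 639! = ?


floor(639/5) = 127
floor(639/25) = 25
floor(639/125) = 5
floor(639/625) = 1
Total = 158

158 trailing zeros


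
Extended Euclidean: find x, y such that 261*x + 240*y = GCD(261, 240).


Tabular extended Euclidean (each row: r = 261*s + 240*t):
r=261, s=1, t=0
r=240, s=0, t=1
q=1: r=21, s=1, t=-1   [261*(1) + 240*(-1) = 21]
q=11: r=9, s=-11, t=12   [261*(-11) + 240*(12) = 9]
q=2: r=3, s=23, t=-25   [261*(23) + 240*(-25) = 3]
q=3: r=0, s=-80, t=87   [261*(-80) + 240*(87) = 0]
GCD = 3; from the row with r=3: x=23, y=-25
Check: 261*(23) + 240*(-25) = 6003 - 6000 = 3

GCD = 3, x = 23, y = -25


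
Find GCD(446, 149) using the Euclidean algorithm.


446 = 2 * 149 + 148
149 = 1 * 148 + 1
148 = 148 * 1 + 0
GCD = 1


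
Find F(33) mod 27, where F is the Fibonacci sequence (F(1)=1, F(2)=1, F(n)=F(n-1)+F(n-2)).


F(k) mod 27 for k=1..33:
1, 1, 2, 3, 5, 8, 13, 21, 7, 1, 8, 9, 17, 26, 16, 15, 4, 19, 23, 15, 11, 26, 10, 9, 19, 1, 20, 21, 14, 8, 22, 3, 25
F(33) mod 27 = 25


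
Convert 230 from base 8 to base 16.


230 (base 8) = 152 (decimal)
152 (decimal) = 98 (base 16)


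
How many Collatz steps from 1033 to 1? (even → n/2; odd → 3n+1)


1033 → 3100 → 1550 → 775 → 2326 → 1163 → 3490 → 1745 → 5236 → 2618 → 1309 → 3928 → 1964 → 982 → 491 → 1474 → 737 → 2212 → 1106 → 553 → 1660 → 830 → 415 → 1246 → 623 → 1870 → 935 → 2806 → 1403 → 4210 → 2105 → 6316 → 3158 → 1579 → 4738 → 2369 → 7108 → 3554 → 1777 → 5332 → 2666 → 1333 → 4000 → 2000 → 1000 → 500 → 250 → 125 → 376 → 188 → 94 → 47 → 142 → 71 → 214 → 107 → 322 → 161 → 484 → 242 → 121 → 364 → 182 → 91 → 274 → 137 → 412 → 206 → 103 → 310 → 155 → 466 → 233 → 700 → 350 → 175 → 526 → 263 → 790 → 395 → 1186 → 593 → 1780 → 890 → 445 → 1336 → 668 → 334 → 167 → 502 → 251 → 754 → 377 → 1132 → 566 → 283 → 850 → 425 → 1276 → 638 → 319 → 958 → 479 → 1438 → 719 → 2158 → 1079 → 3238 → 1619 → 4858 → 2429 → 7288 → 3644 → 1822 → 911 → 2734 → 1367 → 4102 → 2051 → 6154 → 3077 → 9232 → 4616 → 2308 → 1154 → 577 → 1732 → 866 → 433 → 1300 → 650 → 325 → 976 → 488 → 244 → 122 → 61 → 184 → 92 → 46 → 23 → 70 → 35 → 106 → 53 → 160 → 80 → 40 → 20 → 10 → 5 → 16 → 8 → 4 → 2 → 1
Total steps = 155

155 steps


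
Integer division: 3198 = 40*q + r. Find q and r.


3198 = 40 * 79 + 38
Check: 3160 + 38 = 3198

q = 79, r = 38


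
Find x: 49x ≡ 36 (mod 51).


GCD(49, 51) = 1, unique solution
a^(-1) mod 51 = 25
x = 25 * 36 mod 51 = 33

x ≡ 33 (mod 51)


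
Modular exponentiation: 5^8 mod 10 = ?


5^1 mod 10 = 5
5^2 mod 10 = 5
5^3 mod 10 = 5
5^4 mod 10 = 5
5^5 mod 10 = 5
5^6 mod 10 = 5
5^7 mod 10 = 5
5^8 mod 10 = 5


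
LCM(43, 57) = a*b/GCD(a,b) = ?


GCD(43, 57) = 1
LCM = 43*57/1 = 2451/1 = 2451

LCM = 2451


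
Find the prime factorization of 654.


654 / 2 = 327
327 / 3 = 109
109 / 109 = 1
654 = 2 × 3 × 109


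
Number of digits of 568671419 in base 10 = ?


568671419 has 9 digits in base 10
floor(log10(568671419)) + 1 = floor(8.7549) + 1 = 9

9 digits (base 10)


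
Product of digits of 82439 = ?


8 × 2 × 4 × 3 × 9 = 1728


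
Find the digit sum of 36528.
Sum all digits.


3 + 6 + 5 + 2 + 8 = 24


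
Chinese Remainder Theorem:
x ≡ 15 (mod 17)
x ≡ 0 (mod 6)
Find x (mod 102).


M = 17*6 = 102
M1 = M/17 = 6, M2 = M/6 = 17
M1^(-1) mod 17 = 3, M2^(-1) mod 6 = 5
x = 15*6*3 + 0*17*5 = 270
270 mod 102 = 66
Check: 66 mod 17 = 15 ✓, 66 mod 6 = 0 ✓

x ≡ 66 (mod 102)


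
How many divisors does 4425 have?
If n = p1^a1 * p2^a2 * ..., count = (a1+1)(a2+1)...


4425 = 3^1 × 5^2 × 59^1
d(4425) = (1+1) × (2+1) × (1+1) = 12

12 divisors


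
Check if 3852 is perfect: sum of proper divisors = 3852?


Proper divisors of 3852: 1, 2, 3, 4, 6, 9, 12, 18, 36, 107, 214, 321, 428, 642, 963, 1284, 1926
Sum = 1 + 2 + 3 + 4 + 6 + 9 + 12 + 18 + 36 + 107 + 214 + 321 + 428 + 642 + 963 + 1284 + 1926 = 5976

No, 3852 is not perfect (5976 ≠ 3852)


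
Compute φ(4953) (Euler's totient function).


4953 = 3 × 13 × 127
Prime factors: 3, 13, 127
φ(4953) = 4953 × (1-1/3) × (1-1/13) × (1-1/127)
= 4953 × 2/3 × 12/13 × 126/127 = 3024

φ(4953) = 3024


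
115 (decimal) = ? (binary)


115 (base 10) = 115 (decimal)
115 (decimal) = 1110011 (base 2)


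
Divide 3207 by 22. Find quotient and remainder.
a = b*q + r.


3207 = 22 * 145 + 17
Check: 3190 + 17 = 3207

q = 145, r = 17


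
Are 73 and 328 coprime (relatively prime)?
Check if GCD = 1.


Euclidean algorithm:
328 = 4 * 73 + 36
73 = 2 * 36 + 1
36 = 36 * 1 + 0
GCD(73, 328) = 1

Yes, coprime (GCD = 1)


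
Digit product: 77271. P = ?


7 × 7 × 2 × 7 × 1 = 686


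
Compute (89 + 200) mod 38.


89 + 200 = 289
289 mod 38 = 23


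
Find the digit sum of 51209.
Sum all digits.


5 + 1 + 2 + 0 + 9 = 17


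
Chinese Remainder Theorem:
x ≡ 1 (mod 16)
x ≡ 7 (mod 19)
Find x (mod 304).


M = 16*19 = 304
M1 = M/16 = 19, M2 = M/19 = 16
M1^(-1) mod 16 = 11, M2^(-1) mod 19 = 6
x = 1*19*11 + 7*16*6 = 881
881 mod 304 = 273
Check: 273 mod 16 = 1 ✓, 273 mod 19 = 7 ✓

x ≡ 273 (mod 304)


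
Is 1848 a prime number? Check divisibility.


1848 / 2 = 924 (exact division)
1848 is NOT prime.

No, 1848 is not prime


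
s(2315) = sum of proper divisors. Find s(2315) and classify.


Proper divisors: 1, 5, 463
Sum = 1 + 5 + 463 = 469
469 < 2315 → deficient

s(2315) = 469 (deficient)


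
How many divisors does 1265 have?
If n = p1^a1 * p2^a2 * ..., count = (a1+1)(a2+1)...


1265 = 5^1 × 11^1 × 23^1
d(1265) = (1+1) × (1+1) × (1+1) = 8

8 divisors


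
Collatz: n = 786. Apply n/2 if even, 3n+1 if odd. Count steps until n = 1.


786 → 393 → 1180 → 590 → 295 → 886 → 443 → 1330 → 665 → 1996 → 998 → 499 → 1498 → 749 → 2248 → 1124 → 562 → 281 → 844 → 422 → 211 → 634 → 317 → 952 → 476 → 238 → 119 → 358 → 179 → 538 → 269 → 808 → 404 → 202 → 101 → 304 → 152 → 76 → 38 → 19 → 58 → 29 → 88 → 44 → 22 → 11 → 34 → 17 → 52 → 26 → 13 → 40 → 20 → 10 → 5 → 16 → 8 → 4 → 2 → 1
Total steps = 59

59 steps


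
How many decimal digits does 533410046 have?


533410046 has 9 digits in base 10
floor(log10(533410046)) + 1 = floor(8.7271) + 1 = 9

9 digits (base 10)


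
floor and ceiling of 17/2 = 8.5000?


17/2 = 8.5000
floor = 8
ceil = 9

floor = 8, ceil = 9


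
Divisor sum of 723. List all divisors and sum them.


Divisors of 723: 1, 3, 241, 723
Sum = 1 + 3 + 241 + 723 = 968

σ(723) = 968


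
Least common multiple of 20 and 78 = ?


GCD(20, 78) = 2
LCM = 20*78/2 = 1560/2 = 780

LCM = 780


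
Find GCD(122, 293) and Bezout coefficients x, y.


Tabular extended Euclidean (each row: r = 122*s + 293*t):
r=122, s=1, t=0
r=293, s=0, t=1
q=0: r=122, s=1, t=0   [122*(1) + 293*(0) = 122]
q=2: r=49, s=-2, t=1   [122*(-2) + 293*(1) = 49]
q=2: r=24, s=5, t=-2   [122*(5) + 293*(-2) = 24]
q=2: r=1, s=-12, t=5   [122*(-12) + 293*(5) = 1]
q=24: r=0, s=293, t=-122   [122*(293) + 293*(-122) = 0]
GCD = 1; from the row with r=1: x=-12, y=5
Check: 122*(-12) + 293*(5) = -1464 + 1465 = 1

GCD = 1, x = -12, y = 5


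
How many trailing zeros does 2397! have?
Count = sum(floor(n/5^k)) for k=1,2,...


floor(2397/5) = 479
floor(2397/25) = 95
floor(2397/125) = 19
floor(2397/625) = 3
Total = 596

596 trailing zeros


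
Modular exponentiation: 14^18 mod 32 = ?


14^1 mod 32 = 14
14^2 mod 32 = 4
14^3 mod 32 = 24
14^4 mod 32 = 16
14^5 mod 32 = 0
14^6 mod 32 = 0
14^7 mod 32 = 0
14^8 mod 32 = 0
14^9 mod 32 = 0
14^10 mod 32 = 0
14^11 mod 32 = 0
14^12 mod 32 = 0
14^13 mod 32 = 0
14^14 mod 32 = 0
14^15 mod 32 = 0
14^16 mod 32 = 0
14^17 mod 32 = 0
14^18 mod 32 = 0


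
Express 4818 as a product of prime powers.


4818 / 2 = 2409
2409 / 3 = 803
803 / 11 = 73
73 / 73 = 1
4818 = 2 × 3 × 11 × 73


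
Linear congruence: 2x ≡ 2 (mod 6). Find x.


GCD(2, 6) = 2 divides 2
Divide: 1x ≡ 1 (mod 3)
x ≡ 1 (mod 3)


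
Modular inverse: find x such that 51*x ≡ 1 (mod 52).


Use the extended Euclidean algorithm on (52, 51); each row r = 52*s + 51*t:
r=52, s=1, t=0
r=51, s=0, t=1
q=1: r=1, s=1, t=-1   [52*(1) + 51*(-1) = 1]
q=51: r=0, s=-51, t=52   [52*(-51) + 51*(52) = 0]
GCD = 1 with t = -1, so 51*(-1) ≡ 1 (mod 52)
Inverse = -1 mod 52 = 51
Check: 51 * 51 = 2601 ≡ 1 (mod 52)

51^(-1) ≡ 51 (mod 52)


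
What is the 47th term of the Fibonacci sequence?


Sequence: 1, 1, 2, 3, 5, 8, 13, 21, 34, 55, 89, 144, 233, 377, 610, 987, 1597, 2584, 4181, 6765, 10946, 17711, 28657, 46368, 75025, 121393, 196418, 317811, 514229, 832040, 1346269, 2178309, 3524578, 5702887, 9227465, 14930352, 24157817, 39088169, 63245986, 102334155, 165580141, 267914296, 433494437, 701408733, 1134903170, 1836311903, 2971215073
F(47) = 2971215073


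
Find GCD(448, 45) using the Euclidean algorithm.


448 = 9 * 45 + 43
45 = 1 * 43 + 2
43 = 21 * 2 + 1
2 = 2 * 1 + 0
GCD = 1


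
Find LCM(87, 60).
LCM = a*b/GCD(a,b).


GCD(87, 60) = 3
LCM = 87*60/3 = 5220/3 = 1740

LCM = 1740


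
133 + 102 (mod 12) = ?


133 + 102 = 235
235 mod 12 = 7


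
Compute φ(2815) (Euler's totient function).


2815 = 5 × 563
Prime factors: 5, 563
φ(2815) = 2815 × (1-1/5) × (1-1/563)
= 2815 × 4/5 × 562/563 = 2248

φ(2815) = 2248


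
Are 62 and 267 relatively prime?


Euclidean algorithm:
267 = 4 * 62 + 19
62 = 3 * 19 + 5
19 = 3 * 5 + 4
5 = 1 * 4 + 1
4 = 4 * 1 + 0
GCD(62, 267) = 1

Yes, coprime (GCD = 1)


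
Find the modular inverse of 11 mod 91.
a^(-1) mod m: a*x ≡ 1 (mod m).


Use the extended Euclidean algorithm on (91, 11); each row r = 91*s + 11*t:
r=91, s=1, t=0
r=11, s=0, t=1
q=8: r=3, s=1, t=-8   [91*(1) + 11*(-8) = 3]
q=3: r=2, s=-3, t=25   [91*(-3) + 11*(25) = 2]
q=1: r=1, s=4, t=-33   [91*(4) + 11*(-33) = 1]
q=2: r=0, s=-11, t=91   [91*(-11) + 11*(91) = 0]
GCD = 1 with t = -33, so 11*(-33) ≡ 1 (mod 91)
Inverse = -33 mod 91 = 58
Check: 11 * 58 = 638 ≡ 1 (mod 91)

11^(-1) ≡ 58 (mod 91)


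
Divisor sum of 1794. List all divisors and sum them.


Divisors of 1794: 1, 2, 3, 6, 13, 23, 26, 39, 46, 69, 78, 138, 299, 598, 897, 1794
Sum = 1 + 2 + 3 + 6 + 13 + 23 + 26 + 39 + 46 + 69 + 78 + 138 + 299 + 598 + 897 + 1794 = 4032

σ(1794) = 4032


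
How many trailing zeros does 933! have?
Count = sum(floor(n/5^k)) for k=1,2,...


floor(933/5) = 186
floor(933/25) = 37
floor(933/125) = 7
floor(933/625) = 1
Total = 231

231 trailing zeros


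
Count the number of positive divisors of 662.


662 = 2^1 × 331^1
d(662) = (1+1) × (1+1) = 4

4 divisors


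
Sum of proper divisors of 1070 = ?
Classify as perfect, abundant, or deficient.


Proper divisors: 1, 2, 5, 10, 107, 214, 535
Sum = 1 + 2 + 5 + 10 + 107 + 214 + 535 = 874
874 < 1070 → deficient

s(1070) = 874 (deficient)


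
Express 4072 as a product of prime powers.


4072 / 2 = 2036
2036 / 2 = 1018
1018 / 2 = 509
509 / 509 = 1
4072 = 2^3 × 509


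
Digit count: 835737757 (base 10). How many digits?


835737757 has 9 digits in base 10
floor(log10(835737757)) + 1 = floor(8.9221) + 1 = 9

9 digits (base 10)


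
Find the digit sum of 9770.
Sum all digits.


9 + 7 + 7 + 0 = 23


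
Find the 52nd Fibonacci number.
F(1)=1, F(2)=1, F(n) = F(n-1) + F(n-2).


Sequence: 1, 1, 2, 3, 5, 8, 13, 21, 34, 55, 89, 144, 233, 377, 610, 987, 1597, 2584, 4181, 6765, 10946, 17711, 28657, 46368, 75025, 121393, 196418, 317811, 514229, 832040, 1346269, 2178309, 3524578, 5702887, 9227465, 14930352, 24157817, 39088169, 63245986, 102334155, 165580141, 267914296, 433494437, 701408733, 1134903170, 1836311903, 2971215073, 4807526976, 7778742049, 12586269025, 20365011074, 32951280099
F(52) = 32951280099


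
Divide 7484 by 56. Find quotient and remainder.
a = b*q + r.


7484 = 56 * 133 + 36
Check: 7448 + 36 = 7484

q = 133, r = 36


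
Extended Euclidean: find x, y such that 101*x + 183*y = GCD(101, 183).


Tabular extended Euclidean (each row: r = 101*s + 183*t):
r=101, s=1, t=0
r=183, s=0, t=1
q=0: r=101, s=1, t=0   [101*(1) + 183*(0) = 101]
q=1: r=82, s=-1, t=1   [101*(-1) + 183*(1) = 82]
q=1: r=19, s=2, t=-1   [101*(2) + 183*(-1) = 19]
q=4: r=6, s=-9, t=5   [101*(-9) + 183*(5) = 6]
q=3: r=1, s=29, t=-16   [101*(29) + 183*(-16) = 1]
q=6: r=0, s=-183, t=101   [101*(-183) + 183*(101) = 0]
GCD = 1; from the row with r=1: x=29, y=-16
Check: 101*(29) + 183*(-16) = 2929 - 2928 = 1

GCD = 1, x = 29, y = -16


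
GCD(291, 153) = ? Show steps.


291 = 1 * 153 + 138
153 = 1 * 138 + 15
138 = 9 * 15 + 3
15 = 5 * 3 + 0
GCD = 3


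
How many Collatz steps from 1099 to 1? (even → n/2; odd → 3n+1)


1099 → 3298 → 1649 → 4948 → 2474 → 1237 → 3712 → 1856 → 928 → 464 → 232 → 116 → 58 → 29 → 88 → 44 → 22 → 11 → 34 → 17 → 52 → 26 → 13 → 40 → 20 → 10 → 5 → 16 → 8 → 4 → 2 → 1
Total steps = 31

31 steps


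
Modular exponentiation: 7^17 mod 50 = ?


7^1 mod 50 = 7
7^2 mod 50 = 49
7^3 mod 50 = 43
7^4 mod 50 = 1
7^5 mod 50 = 7
7^6 mod 50 = 49
7^7 mod 50 = 43
7^8 mod 50 = 1
7^9 mod 50 = 7
7^10 mod 50 = 49
7^11 mod 50 = 43
7^12 mod 50 = 1
7^13 mod 50 = 7
7^14 mod 50 = 49
7^15 mod 50 = 43
7^16 mod 50 = 1
7^17 mod 50 = 7


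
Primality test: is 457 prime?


Check divisors up to sqrt(457) = 21.3776
No divisors found.
457 is prime.

Yes, 457 is prime


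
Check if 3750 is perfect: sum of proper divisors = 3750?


Proper divisors of 3750: 1, 2, 3, 5, 6, 10, 15, 25, 30, 50, 75, 125, 150, 250, 375, 625, 750, 1250, 1875
Sum = 1 + 2 + 3 + 5 + 6 + 10 + 15 + 25 + 30 + 50 + 75 + 125 + 150 + 250 + 375 + 625 + 750 + 1250 + 1875 = 5622

No, 3750 is not perfect (5622 ≠ 3750)


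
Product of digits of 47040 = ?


4 × 7 × 0 × 4 × 0 = 0


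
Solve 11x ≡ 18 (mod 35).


GCD(11, 35) = 1, unique solution
a^(-1) mod 35 = 16
x = 16 * 18 mod 35 = 8

x ≡ 8 (mod 35)


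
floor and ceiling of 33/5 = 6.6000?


33/5 = 6.6000
floor = 6
ceil = 7

floor = 6, ceil = 7


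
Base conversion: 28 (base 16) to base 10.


28 (base 16) = 40 (decimal)
40 (decimal) = 40 (base 10)


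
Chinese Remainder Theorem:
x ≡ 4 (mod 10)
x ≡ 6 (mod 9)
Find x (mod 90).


M = 10*9 = 90
M1 = M/10 = 9, M2 = M/9 = 10
M1^(-1) mod 10 = 9, M2^(-1) mod 9 = 1
x = 4*9*9 + 6*10*1 = 384
384 mod 90 = 24
Check: 24 mod 10 = 4 ✓, 24 mod 9 = 6 ✓

x ≡ 24 (mod 90)


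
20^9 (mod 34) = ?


20^1 mod 34 = 20
20^2 mod 34 = 26
20^3 mod 34 = 10
20^4 mod 34 = 30
20^5 mod 34 = 22
20^6 mod 34 = 32
20^7 mod 34 = 28
20^8 mod 34 = 16
20^9 mod 34 = 14


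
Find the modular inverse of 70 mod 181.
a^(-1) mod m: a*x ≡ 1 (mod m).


Use the extended Euclidean algorithm on (181, 70); each row r = 181*s + 70*t:
r=181, s=1, t=0
r=70, s=0, t=1
q=2: r=41, s=1, t=-2   [181*(1) + 70*(-2) = 41]
q=1: r=29, s=-1, t=3   [181*(-1) + 70*(3) = 29]
q=1: r=12, s=2, t=-5   [181*(2) + 70*(-5) = 12]
q=2: r=5, s=-5, t=13   [181*(-5) + 70*(13) = 5]
q=2: r=2, s=12, t=-31   [181*(12) + 70*(-31) = 2]
q=2: r=1, s=-29, t=75   [181*(-29) + 70*(75) = 1]
q=2: r=0, s=70, t=-181   [181*(70) + 70*(-181) = 0]
GCD = 1 with t = 75, so 70*(75) ≡ 1 (mod 181)
Inverse = 75 mod 181 = 75
Check: 70 * 75 = 5250 ≡ 1 (mod 181)

70^(-1) ≡ 75 (mod 181)


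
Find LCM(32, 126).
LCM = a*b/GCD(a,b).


GCD(32, 126) = 2
LCM = 32*126/2 = 4032/2 = 2016

LCM = 2016


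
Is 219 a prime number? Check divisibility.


219 / 3 = 73 (exact division)
219 is NOT prime.

No, 219 is not prime


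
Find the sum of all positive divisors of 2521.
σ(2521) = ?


Divisors of 2521: 1, 2521
Sum = 1 + 2521 = 2522

σ(2521) = 2522


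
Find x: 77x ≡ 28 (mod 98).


GCD(77, 98) = 7 divides 28
Divide: 11x ≡ 4 (mod 14)
x ≡ 8 (mod 14)


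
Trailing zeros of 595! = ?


floor(595/5) = 119
floor(595/25) = 23
floor(595/125) = 4
Total = 146

146 trailing zeros


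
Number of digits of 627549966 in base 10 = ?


627549966 has 9 digits in base 10
floor(log10(627549966)) + 1 = floor(8.7976) + 1 = 9

9 digits (base 10)


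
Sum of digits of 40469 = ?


4 + 0 + 4 + 6 + 9 = 23


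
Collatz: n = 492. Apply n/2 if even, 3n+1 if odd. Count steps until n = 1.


492 → 246 → 123 → 370 → 185 → 556 → 278 → 139 → 418 → 209 → 628 → 314 → 157 → 472 → 236 → 118 → 59 → 178 → 89 → 268 → 134 → 67 → 202 → 101 → 304 → 152 → 76 → 38 → 19 → 58 → 29 → 88 → 44 → 22 → 11 → 34 → 17 → 52 → 26 → 13 → 40 → 20 → 10 → 5 → 16 → 8 → 4 → 2 → 1
Total steps = 48

48 steps


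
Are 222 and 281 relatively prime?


Euclidean algorithm:
281 = 1 * 222 + 59
222 = 3 * 59 + 45
59 = 1 * 45 + 14
45 = 3 * 14 + 3
14 = 4 * 3 + 2
3 = 1 * 2 + 1
2 = 2 * 1 + 0
GCD(222, 281) = 1

Yes, coprime (GCD = 1)


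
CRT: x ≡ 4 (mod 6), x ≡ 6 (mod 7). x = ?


M = 6*7 = 42
M1 = M/6 = 7, M2 = M/7 = 6
M1^(-1) mod 6 = 1, M2^(-1) mod 7 = 6
x = 4*7*1 + 6*6*6 = 244
244 mod 42 = 34
Check: 34 mod 6 = 4 ✓, 34 mod 7 = 6 ✓

x ≡ 34 (mod 42)


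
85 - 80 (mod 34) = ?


85 - 80 = 5
5 mod 34 = 5


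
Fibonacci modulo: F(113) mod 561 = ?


F(k) mod 561 for k=1..113:
1, 1, 2, 3, 5, 8, 13, 21, 34, 55, 89, 144, 233, 377, 49, 426, 475, 340, 254, 33, 287, 320, 46, 366, 412, 217, 68, 285, 353, 77, 430, 507, 376, 322, 137, 459, 35, 494, 529, 462, 430, 331, 200, 531, 170, 140, 310, 450, 199, 88, 287, 375, 101, 476, 16, 492, 508, 439, 386, 264, 89, 353, 442, 234, 115, 349, 464, 252, 155, 407, 1, 408, 409, 256, 104, 360, 464, 263, 166, 429, 34, 463, 497, 399, 335, 173, 508, 120, 67, 187, 254, 441, 134, 14, 148, 162, 310, 472, 221, 132, 353, 485, 277, 201, 478, 118, 35, 153, 188, 341, 529, 309, 277
F(113) mod 561 = 277


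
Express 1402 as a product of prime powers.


1402 / 2 = 701
701 / 701 = 1
1402 = 2 × 701


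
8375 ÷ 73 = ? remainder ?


8375 = 73 * 114 + 53
Check: 8322 + 53 = 8375

q = 114, r = 53


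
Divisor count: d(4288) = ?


4288 = 2^6 × 67^1
d(4288) = (6+1) × (1+1) = 14

14 divisors


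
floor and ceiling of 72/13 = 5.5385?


72/13 = 5.5385
floor = 5
ceil = 6

floor = 5, ceil = 6


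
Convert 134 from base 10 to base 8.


134 (base 10) = 134 (decimal)
134 (decimal) = 206 (base 8)


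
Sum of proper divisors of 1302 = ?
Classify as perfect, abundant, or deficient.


Proper divisors: 1, 2, 3, 6, 7, 14, 21, 31, 42, 62, 93, 186, 217, 434, 651
Sum = 1 + 2 + 3 + 6 + 7 + 14 + 21 + 31 + 42 + 62 + 93 + 186 + 217 + 434 + 651 = 1770
1770 > 1302 → abundant

s(1302) = 1770 (abundant)


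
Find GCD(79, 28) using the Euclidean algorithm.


79 = 2 * 28 + 23
28 = 1 * 23 + 5
23 = 4 * 5 + 3
5 = 1 * 3 + 2
3 = 1 * 2 + 1
2 = 2 * 1 + 0
GCD = 1


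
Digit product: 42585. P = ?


4 × 2 × 5 × 8 × 5 = 1600


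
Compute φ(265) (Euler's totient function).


265 = 5 × 53
Prime factors: 5, 53
φ(265) = 265 × (1-1/5) × (1-1/53)
= 265 × 4/5 × 52/53 = 208

φ(265) = 208


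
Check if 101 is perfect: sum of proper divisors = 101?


Proper divisors of 101: 1
Sum = 1 = 1

No, 101 is not perfect (1 ≠ 101)


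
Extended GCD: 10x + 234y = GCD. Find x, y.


Tabular extended Euclidean (each row: r = 10*s + 234*t):
r=10, s=1, t=0
r=234, s=0, t=1
q=0: r=10, s=1, t=0   [10*(1) + 234*(0) = 10]
q=23: r=4, s=-23, t=1   [10*(-23) + 234*(1) = 4]
q=2: r=2, s=47, t=-2   [10*(47) + 234*(-2) = 2]
q=2: r=0, s=-117, t=5   [10*(-117) + 234*(5) = 0]
GCD = 2; from the row with r=2: x=47, y=-2
Check: 10*(47) + 234*(-2) = 470 - 468 = 2

GCD = 2, x = 47, y = -2


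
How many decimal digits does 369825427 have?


369825427 has 9 digits in base 10
floor(log10(369825427)) + 1 = floor(8.5680) + 1 = 9

9 digits (base 10)


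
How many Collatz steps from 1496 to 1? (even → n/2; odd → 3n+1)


1496 → 748 → 374 → 187 → 562 → 281 → 844 → 422 → 211 → 634 → 317 → 952 → 476 → 238 → 119 → 358 → 179 → 538 → 269 → 808 → 404 → 202 → 101 → 304 → 152 → 76 → 38 → 19 → 58 → 29 → 88 → 44 → 22 → 11 → 34 → 17 → 52 → 26 → 13 → 40 → 20 → 10 → 5 → 16 → 8 → 4 → 2 → 1
Total steps = 47

47 steps


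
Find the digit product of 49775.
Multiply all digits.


4 × 9 × 7 × 7 × 5 = 8820


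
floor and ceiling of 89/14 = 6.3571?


89/14 = 6.3571
floor = 6
ceil = 7

floor = 6, ceil = 7


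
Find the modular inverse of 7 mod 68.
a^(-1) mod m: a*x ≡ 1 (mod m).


Use the extended Euclidean algorithm on (68, 7); each row r = 68*s + 7*t:
r=68, s=1, t=0
r=7, s=0, t=1
q=9: r=5, s=1, t=-9   [68*(1) + 7*(-9) = 5]
q=1: r=2, s=-1, t=10   [68*(-1) + 7*(10) = 2]
q=2: r=1, s=3, t=-29   [68*(3) + 7*(-29) = 1]
q=2: r=0, s=-7, t=68   [68*(-7) + 7*(68) = 0]
GCD = 1 with t = -29, so 7*(-29) ≡ 1 (mod 68)
Inverse = -29 mod 68 = 39
Check: 7 * 39 = 273 ≡ 1 (mod 68)

7^(-1) ≡ 39 (mod 68)


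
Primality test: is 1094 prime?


1094 / 2 = 547 (exact division)
1094 is NOT prime.

No, 1094 is not prime


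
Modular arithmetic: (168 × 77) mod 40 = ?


168 × 77 = 12936
12936 mod 40 = 16


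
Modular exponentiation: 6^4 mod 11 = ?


6^1 mod 11 = 6
6^2 mod 11 = 3
6^3 mod 11 = 7
6^4 mod 11 = 9


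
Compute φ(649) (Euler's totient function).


649 = 11 × 59
Prime factors: 11, 59
φ(649) = 649 × (1-1/11) × (1-1/59)
= 649 × 10/11 × 58/59 = 580

φ(649) = 580


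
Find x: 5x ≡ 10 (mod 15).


GCD(5, 15) = 5 divides 10
Divide: 1x ≡ 2 (mod 3)
x ≡ 2 (mod 3)


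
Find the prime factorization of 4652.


4652 / 2 = 2326
2326 / 2 = 1163
1163 / 1163 = 1
4652 = 2^2 × 1163


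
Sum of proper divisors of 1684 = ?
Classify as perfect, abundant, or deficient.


Proper divisors: 1, 2, 4, 421, 842
Sum = 1 + 2 + 4 + 421 + 842 = 1270
1270 < 1684 → deficient

s(1684) = 1270 (deficient)
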